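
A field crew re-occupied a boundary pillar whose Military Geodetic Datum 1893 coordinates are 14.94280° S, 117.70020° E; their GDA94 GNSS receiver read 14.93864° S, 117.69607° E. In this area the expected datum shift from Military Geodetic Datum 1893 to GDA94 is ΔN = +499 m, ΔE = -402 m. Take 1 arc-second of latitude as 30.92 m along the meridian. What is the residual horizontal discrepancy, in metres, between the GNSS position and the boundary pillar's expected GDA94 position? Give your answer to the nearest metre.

55 m

Observed coordinate differences: Δφ = +0.00416°, Δλ = -0.00413°.
Converting to metres (1° lat = 111312 m, cos φ = 0.966184): observed ΔN = 463.1 m, observed ΔE = -444.2 m.
Subtracting the expected shift leaves a residual of 463.1 − (499) = -35.9 m north and -444.2 − (-402) = -42.2 m east.
Residual distance = √((-35.9)² + (-42.2)²) = 55.4 m.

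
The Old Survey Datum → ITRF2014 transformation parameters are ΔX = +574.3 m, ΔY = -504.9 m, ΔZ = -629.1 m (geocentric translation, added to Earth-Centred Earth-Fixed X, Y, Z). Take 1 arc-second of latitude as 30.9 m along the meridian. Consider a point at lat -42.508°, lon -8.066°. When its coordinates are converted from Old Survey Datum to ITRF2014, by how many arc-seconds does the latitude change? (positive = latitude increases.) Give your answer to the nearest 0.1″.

sin φ = -0.675693, cos φ = 0.737183, sin λ = -0.140314, cos λ = 0.990107.
North component: ΔN = −sin φ cos λ·ΔX − sin φ sin λ·ΔY + cos φ·ΔZ = −(-0.675693)(0.990107)(574.3) − (-0.675693)(-0.140314)(-504.9) + (0.737183)(-629.1) = -31.68 m.
1° of latitude spans 3600 × 30.90 = 111240 m, so Δφ = -31.68 / 111240 × 3600 = -1.025″.

Δφ = -1.0″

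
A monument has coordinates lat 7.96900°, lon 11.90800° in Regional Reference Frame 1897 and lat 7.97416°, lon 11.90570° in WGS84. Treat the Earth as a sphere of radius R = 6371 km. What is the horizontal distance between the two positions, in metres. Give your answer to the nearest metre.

Δφ = 7.97416° − 7.96900° = +0.00516°; Δλ = 11.90570° − 11.90800° = -0.00230°.
1° along a meridian = πR/180 = 111195 m.
ΔN = Δφ × 111195 = 573.8 m; ΔE = Δλ × 111195 × cos(7.96900°) = -0.00230 × 111195 × 0.990343 = -253.3 m.
Distance = √(ΔE² + ΔN²) = √((-253.3)² + 573.8²) = 627.2 m.

627 m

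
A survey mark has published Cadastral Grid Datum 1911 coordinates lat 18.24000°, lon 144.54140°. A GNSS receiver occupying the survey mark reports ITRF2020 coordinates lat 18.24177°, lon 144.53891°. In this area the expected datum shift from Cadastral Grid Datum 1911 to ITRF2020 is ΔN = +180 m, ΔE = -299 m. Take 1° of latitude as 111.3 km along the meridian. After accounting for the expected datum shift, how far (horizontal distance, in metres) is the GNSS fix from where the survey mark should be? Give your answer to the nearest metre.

40 m

Observed coordinate differences: Δφ = +0.00177°, Δλ = -0.00249°.
Converting to metres (1° lat = 111300 m, cos φ = 0.949754): observed ΔN = 197.0 m, observed ΔE = -263.2 m.
Subtracting the expected shift leaves a residual of 197.0 − (180) = 17.0 m north and -263.2 − (-299) = 35.8 m east.
Residual distance = √(17.0² + 35.8²) = 39.6 m.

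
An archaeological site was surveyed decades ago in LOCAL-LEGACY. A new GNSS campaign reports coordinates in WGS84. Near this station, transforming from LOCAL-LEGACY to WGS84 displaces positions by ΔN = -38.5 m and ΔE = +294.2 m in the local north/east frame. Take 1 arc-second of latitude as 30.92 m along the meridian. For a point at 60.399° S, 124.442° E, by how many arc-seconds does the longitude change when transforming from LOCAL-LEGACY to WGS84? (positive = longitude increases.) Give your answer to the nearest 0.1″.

Δλ = 19.3″

At latitude -60.399°, cos φ = 0.493957.
1″ of longitude at this latitude = 30.92 × cos φ = 15.2732 m, so Δλ = 294.2 / 15.2732 = 19.263″.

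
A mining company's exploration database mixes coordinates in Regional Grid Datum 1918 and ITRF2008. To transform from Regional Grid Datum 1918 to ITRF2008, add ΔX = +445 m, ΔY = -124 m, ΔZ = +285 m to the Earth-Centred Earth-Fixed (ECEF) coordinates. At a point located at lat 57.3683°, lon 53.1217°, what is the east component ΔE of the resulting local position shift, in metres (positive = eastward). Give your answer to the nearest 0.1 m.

At φ = 57.3683°, λ = 53.1217°: sin φ = 0.842154, cos φ = 0.539237, sin λ = 0.799912, cos λ = 0.600117.
ΔE = −sin λ·ΔX + cos λ·ΔY = −(0.799912)·(445) + (0.600117)·(-124) = -430.38 m.

ΔE = -430.4 m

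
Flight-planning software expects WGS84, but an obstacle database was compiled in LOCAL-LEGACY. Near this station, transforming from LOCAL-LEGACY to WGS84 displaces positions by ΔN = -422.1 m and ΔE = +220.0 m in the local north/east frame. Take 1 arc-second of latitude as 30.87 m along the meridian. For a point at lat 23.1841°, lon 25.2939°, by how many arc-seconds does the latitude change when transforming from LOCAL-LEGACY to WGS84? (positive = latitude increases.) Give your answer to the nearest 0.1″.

1″ of latitude = 30.87 m, so Δφ = -422.1 / 30.87 = -13.673″.

Δφ = -13.7″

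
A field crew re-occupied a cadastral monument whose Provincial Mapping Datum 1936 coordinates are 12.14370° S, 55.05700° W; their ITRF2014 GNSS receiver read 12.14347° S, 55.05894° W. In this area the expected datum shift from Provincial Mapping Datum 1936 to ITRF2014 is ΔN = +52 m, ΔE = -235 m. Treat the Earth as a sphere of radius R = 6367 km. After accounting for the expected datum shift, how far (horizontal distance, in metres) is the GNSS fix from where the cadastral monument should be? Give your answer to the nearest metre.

Observed coordinate differences: Δφ = +0.00023°, Δλ = -0.00194°.
Converting to metres (1° lat = 111125 m, cos φ = 0.977623): observed ΔN = 25.6 m, observed ΔE = -210.8 m.
Subtracting the expected shift leaves a residual of 25.6 − (52) = -26.4 m north and -210.8 − (-235) = 24.2 m east.
Residual distance = √((-26.4)² + 24.2²) = 35.9 m.

36 m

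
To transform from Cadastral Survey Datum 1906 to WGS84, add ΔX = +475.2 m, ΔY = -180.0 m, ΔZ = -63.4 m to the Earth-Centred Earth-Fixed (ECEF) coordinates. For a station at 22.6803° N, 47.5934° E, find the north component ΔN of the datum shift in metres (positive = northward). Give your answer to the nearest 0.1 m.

ΔN = -130.8 m

The local north axis is (−sin φ cos λ, −sin φ sin λ, cos φ), giving ΔN = -123.569 + 51.248 − 58.497 = -130.82 m.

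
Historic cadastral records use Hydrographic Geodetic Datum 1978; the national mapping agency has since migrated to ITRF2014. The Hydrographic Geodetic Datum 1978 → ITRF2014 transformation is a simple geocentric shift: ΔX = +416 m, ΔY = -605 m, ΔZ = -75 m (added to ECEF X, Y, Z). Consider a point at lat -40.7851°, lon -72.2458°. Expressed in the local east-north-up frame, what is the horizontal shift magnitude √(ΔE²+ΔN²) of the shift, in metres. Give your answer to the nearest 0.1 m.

The local east axis at (φ, λ) is (−sin λ, cos λ, 0), so ΔE = −sin(-72.2458°)·416 + cos(-72.2458°)·(-605) = 211.70 m.
The local north axis is (−sin φ cos λ, −sin φ sin λ, cos φ), giving ΔN = 82.863 + 376.378 − 56.787 = 402.45 m.
Horizontal magnitude = √(ΔE² + ΔN²) = √(211.70² + 402.45²) = 454.74 m.

454.7 m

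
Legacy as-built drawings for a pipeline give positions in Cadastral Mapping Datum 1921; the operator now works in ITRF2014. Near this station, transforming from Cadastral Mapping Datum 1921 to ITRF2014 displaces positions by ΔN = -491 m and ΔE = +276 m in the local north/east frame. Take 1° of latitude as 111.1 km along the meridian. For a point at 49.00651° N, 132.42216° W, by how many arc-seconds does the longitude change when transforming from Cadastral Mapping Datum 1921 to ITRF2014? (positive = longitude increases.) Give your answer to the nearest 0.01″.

At latitude 49.00651°, cos φ = 0.655973.
1° of longitude at this latitude = 111.1 × cos φ = 72.88 km, so Δλ = 276.0 / 72878.6 = 0.0037871° = 13.634″.

Δλ = 13.63″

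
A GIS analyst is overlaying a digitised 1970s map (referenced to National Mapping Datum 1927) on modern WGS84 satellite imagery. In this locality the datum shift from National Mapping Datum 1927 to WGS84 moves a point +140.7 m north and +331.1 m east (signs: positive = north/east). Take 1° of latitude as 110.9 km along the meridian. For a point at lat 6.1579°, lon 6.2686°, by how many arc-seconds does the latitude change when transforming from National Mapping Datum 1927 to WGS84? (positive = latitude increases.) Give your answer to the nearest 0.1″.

Δφ = 4.6″

1° of latitude = 110.9 km, so Δφ = 140.7 / 110900 = 0.0012687° = 4.567″.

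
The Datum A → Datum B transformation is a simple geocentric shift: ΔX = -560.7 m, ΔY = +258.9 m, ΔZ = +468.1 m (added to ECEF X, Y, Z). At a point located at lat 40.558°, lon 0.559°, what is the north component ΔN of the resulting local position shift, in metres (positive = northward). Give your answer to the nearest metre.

The local north axis is (−sin φ cos λ, −sin φ sin λ, cos φ), giving ΔN = 364.560 − 1.642 + 355.638 = 718.56 m.

ΔN = 719 m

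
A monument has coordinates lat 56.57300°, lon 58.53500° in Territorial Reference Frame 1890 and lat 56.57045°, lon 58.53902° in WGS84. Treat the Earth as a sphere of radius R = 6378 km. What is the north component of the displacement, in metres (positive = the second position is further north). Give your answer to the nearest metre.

Δφ = 56.57045° − 56.57300° = -0.00255°; Δλ = 58.53902° − 58.53500° = +0.00402°.
1° along a meridian = πR/180 = 111317 m.
ΔN = Δφ × 111317 = -283.9 m; ΔE = Δλ × 111317 × cos(56.57300°) = +0.00402 × 111317 × 0.550874 = 246.5 m.

ΔN = -284 m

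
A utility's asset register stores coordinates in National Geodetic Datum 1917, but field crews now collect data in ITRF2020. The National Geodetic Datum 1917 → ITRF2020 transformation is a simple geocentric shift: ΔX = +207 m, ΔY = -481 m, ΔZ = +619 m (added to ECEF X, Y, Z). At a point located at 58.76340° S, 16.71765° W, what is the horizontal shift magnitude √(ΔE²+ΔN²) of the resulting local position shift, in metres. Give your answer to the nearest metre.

729 m

The local east axis at (φ, λ) is (−sin λ, cos λ, 0), so ΔE = −sin(-16.71765°)·207 + cos(-16.71765°)·(-481) = -401.13 m.
The local north axis is (−sin φ cos λ, −sin φ sin λ, cos φ), giving ΔN = 169.511 + 118.304 + 320.997 = 608.81 m.
Horizontal magnitude = √(ΔE² + ΔN²) = √((-401.13)² + 608.81²) = 729.08 m.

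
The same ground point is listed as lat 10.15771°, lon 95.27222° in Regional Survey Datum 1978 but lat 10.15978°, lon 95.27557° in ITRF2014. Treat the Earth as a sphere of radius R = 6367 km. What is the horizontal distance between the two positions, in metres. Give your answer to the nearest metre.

433 m

Δφ = 10.15978° − 10.15771° = +0.00207°; Δλ = 95.27557° − 95.27222° = +0.00335°.
1° along a meridian = πR/180 = 111125 m.
ΔN = Δφ × 111125 = 230.0 m; ΔE = Δλ × 111125 × cos(10.15771°) = +0.00335 × 111125 × 0.984326 = 366.4 m.
Distance = √(ΔE² + ΔN²) = √(366.4² + 230.0²) = 432.7 m.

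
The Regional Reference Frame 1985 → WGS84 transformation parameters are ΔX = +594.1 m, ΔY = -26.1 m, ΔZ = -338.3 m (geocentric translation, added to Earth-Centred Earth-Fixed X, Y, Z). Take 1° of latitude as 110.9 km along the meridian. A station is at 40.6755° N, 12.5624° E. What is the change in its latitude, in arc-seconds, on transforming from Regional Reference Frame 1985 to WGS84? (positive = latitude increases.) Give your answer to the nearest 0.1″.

sin φ = 0.651774, cos φ = 0.758413, sin λ = 0.217503, cos λ = 0.976060.
North component: ΔN = −sin φ cos λ·ΔX − sin φ sin λ·ΔY + cos φ·ΔZ = −(0.651774)(0.976060)(594.1) − (0.651774)(0.217503)(-26.1) + (0.758413)(-338.3) = -630.82 m.
1° of latitude spans 110900 m, so Δφ = -630.82 / 110900 × 3600 = -20.477″.

Δφ = -20.5″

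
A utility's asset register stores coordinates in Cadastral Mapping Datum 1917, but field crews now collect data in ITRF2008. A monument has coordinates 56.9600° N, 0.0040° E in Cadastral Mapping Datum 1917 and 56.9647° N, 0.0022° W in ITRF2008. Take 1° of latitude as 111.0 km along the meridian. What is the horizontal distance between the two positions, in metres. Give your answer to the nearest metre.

643 m

Δφ = 56.9647° − 56.9600° = +0.0047°; Δλ = -0.0022° − 0.0040° = -0.0062°.
ΔN = Δφ × 111000 = 521.7 m; ΔE = Δλ × 111000 × cos(56.9600°) = -0.0062 × 111000 × 0.545224 = -375.2 m.
Distance = √(ΔE² + ΔN²) = √((-375.2)² + 521.7²) = 642.6 m.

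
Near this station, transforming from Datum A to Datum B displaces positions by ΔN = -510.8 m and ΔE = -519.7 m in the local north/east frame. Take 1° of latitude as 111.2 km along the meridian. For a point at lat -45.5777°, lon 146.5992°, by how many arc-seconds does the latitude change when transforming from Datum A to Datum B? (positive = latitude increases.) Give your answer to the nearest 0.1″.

1° of latitude = 111.2 km, so Δφ = -510.8 / 111200 = -0.0045935° = -16.537″.

Δφ = -16.5″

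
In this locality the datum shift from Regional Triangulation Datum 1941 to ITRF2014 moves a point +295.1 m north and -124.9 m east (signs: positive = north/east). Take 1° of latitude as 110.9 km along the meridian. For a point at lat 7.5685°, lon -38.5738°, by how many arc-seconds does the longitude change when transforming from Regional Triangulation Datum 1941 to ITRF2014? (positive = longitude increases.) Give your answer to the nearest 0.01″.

At latitude 7.5685°, cos φ = 0.991288.
1° of longitude at this latitude = 110.9 × cos φ = 109.93 km, so Δλ = -124.9 / 109933.9 = -0.0011361° = -4.090″.

Δλ = -4.09″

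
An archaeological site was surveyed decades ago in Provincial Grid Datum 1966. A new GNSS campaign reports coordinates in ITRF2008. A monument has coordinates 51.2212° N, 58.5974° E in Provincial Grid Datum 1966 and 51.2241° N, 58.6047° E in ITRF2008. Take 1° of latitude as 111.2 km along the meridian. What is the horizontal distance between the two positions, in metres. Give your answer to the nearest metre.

Δφ = 51.2241° − 51.2212° = +0.0029°; Δλ = 58.6047° − 58.5974° = +0.0073°.
ΔN = Δφ × 111200 = 322.5 m; ΔE = Δλ × 111200 × cos(51.2212°) = +0.0073 × 111200 × 0.626315 = 508.4 m.
Distance = √(ΔE² + ΔN²) = √(508.4² + 322.5²) = 602.1 m.

602 m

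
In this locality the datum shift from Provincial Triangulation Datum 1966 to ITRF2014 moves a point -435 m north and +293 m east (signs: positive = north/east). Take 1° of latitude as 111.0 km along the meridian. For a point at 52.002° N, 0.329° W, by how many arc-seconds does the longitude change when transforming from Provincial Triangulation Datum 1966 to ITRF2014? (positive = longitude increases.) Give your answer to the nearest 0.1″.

At latitude 52.002°, cos φ = 0.615634.
1° of longitude at this latitude = 111.0 × cos φ = 68.34 km, so Δλ = 293.0 / 68335.4 = 0.0042877° = 15.436″.

Δλ = 15.4″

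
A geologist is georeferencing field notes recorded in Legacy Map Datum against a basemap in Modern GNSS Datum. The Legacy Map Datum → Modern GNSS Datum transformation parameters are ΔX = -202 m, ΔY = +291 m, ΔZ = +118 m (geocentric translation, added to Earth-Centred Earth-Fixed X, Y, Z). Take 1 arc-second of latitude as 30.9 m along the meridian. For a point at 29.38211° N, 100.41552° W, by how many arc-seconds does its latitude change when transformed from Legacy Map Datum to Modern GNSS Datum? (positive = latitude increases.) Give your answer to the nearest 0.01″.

sin φ = 0.490632, cos φ = 0.871367, sin λ = -0.983523, cos λ = -0.180786.
North component: ΔN = −sin φ cos λ·ΔX − sin φ sin λ·ΔY + cos φ·ΔZ = −(0.490632)(-0.180786)(-202) − (0.490632)(-0.983523)(291) + (0.871367)(118) = 225.33 m.
1° of latitude spans 3600 × 30.90 = 111240 m, so Δφ = 225.33 / 111240 × 3600 = 7.292″.

Δφ = 7.29″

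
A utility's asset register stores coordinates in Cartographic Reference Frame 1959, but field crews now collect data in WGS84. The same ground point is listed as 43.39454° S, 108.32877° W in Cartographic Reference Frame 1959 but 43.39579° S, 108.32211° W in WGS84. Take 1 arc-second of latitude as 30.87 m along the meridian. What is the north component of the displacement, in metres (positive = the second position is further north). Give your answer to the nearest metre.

Δφ = -43.39579° − -43.39454° = -0.00125°; Δλ = -108.32211° − -108.32877° = +0.00666°.
1° of latitude = 3600 × 30.87 = 111132 m.
ΔN = Δφ × 111132 = -138.9 m; ΔE = Δλ × 111132 × cos(-43.39454°) = +0.00666 × 111132 × 0.726640 = 537.8 m.

ΔN = -139 m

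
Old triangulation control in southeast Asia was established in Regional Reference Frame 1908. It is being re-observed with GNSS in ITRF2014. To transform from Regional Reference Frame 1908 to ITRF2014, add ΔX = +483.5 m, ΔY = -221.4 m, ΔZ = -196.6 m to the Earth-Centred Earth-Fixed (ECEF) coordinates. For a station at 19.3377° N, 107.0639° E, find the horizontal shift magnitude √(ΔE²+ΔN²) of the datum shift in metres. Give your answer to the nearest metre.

At φ = 19.3377°, λ = 107.0639°: sin φ = 0.331135, cos φ = 0.943583, sin λ = 0.955978, cos λ = -0.293438.
ΔE = −sin λ·ΔX + cos λ·ΔY = −(0.955978)·(483.5) + (-0.293438)·(-221.4) = -397.25 m.
ΔN = −sin φ cos λ·ΔX − sin φ sin λ·ΔY + cos φ·ΔZ = −(0.331135)(-0.293438)(483.5) − (0.331135)(0.955978)(-221.4) + (0.943583)(-196.6) = -68.44 m.
Horizontal magnitude = √(ΔE² + ΔN²) = √((-397.25)² + (-68.44)²) = 403.10 m.

403 m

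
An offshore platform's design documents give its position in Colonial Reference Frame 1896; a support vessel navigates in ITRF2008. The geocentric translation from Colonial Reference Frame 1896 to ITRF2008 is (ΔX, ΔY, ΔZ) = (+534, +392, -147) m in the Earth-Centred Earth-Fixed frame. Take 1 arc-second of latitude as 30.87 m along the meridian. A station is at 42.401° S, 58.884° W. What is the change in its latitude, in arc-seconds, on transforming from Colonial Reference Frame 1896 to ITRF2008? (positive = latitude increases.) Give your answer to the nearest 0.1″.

Δφ = -4.8″

sin φ = -0.674315, cos φ = 0.738444, sin λ = -0.856123, cos λ = 0.516772.
North component: ΔN = −sin φ cos λ·ΔX − sin φ sin λ·ΔY + cos φ·ΔZ = −(-0.674315)(0.516772)(534) − (-0.674315)(-0.856123)(392) + (0.738444)(-147) = -148.77 m.
1° of latitude spans 3600 × 30.87 = 111132 m, so Δφ = -148.77 / 111132 × 3600 = -4.819″.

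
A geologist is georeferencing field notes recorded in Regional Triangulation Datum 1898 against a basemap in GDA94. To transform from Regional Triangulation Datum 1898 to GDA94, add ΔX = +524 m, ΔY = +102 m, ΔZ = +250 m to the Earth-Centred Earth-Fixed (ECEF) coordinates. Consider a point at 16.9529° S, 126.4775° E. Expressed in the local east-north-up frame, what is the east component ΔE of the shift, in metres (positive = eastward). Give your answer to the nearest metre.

ΔE = -482 m

At φ = -16.9529°, λ = 126.4775°: sin φ = -0.291585, cos φ = 0.956545, sin λ = 0.804090, cos λ = -0.594507.
ΔE = −sin λ·ΔX + cos λ·ΔY = −(0.804090)·(524) + (-0.594507)·(102) = -481.98 m.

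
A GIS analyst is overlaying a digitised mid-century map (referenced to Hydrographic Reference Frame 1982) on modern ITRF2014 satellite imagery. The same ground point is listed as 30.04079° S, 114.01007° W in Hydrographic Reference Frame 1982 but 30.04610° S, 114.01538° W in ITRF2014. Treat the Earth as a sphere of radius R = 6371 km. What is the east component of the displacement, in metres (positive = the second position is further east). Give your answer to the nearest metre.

Δφ = -30.04610° − -30.04079° = -0.00531°; Δλ = -114.01538° − -114.01007° = -0.00531°.
1° along a meridian = πR/180 = 111195 m.
ΔN = Δφ × 111195 = -590.4 m; ΔE = Δλ × 111195 × cos(-30.04079°) = -0.00531 × 111195 × 0.865669 = -511.1 m.

ΔE = -511 m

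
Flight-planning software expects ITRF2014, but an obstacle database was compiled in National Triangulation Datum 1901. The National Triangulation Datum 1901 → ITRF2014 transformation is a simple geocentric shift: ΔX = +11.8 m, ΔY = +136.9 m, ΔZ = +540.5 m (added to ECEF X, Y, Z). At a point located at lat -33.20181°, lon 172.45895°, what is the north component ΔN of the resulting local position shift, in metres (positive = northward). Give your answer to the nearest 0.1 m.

ΔN = 455.7 m

The local north axis is (−sin φ cos λ, −sin φ sin λ, cos φ), giving ΔN = -6.406 + 9.838 + 452.262 = 455.69 m.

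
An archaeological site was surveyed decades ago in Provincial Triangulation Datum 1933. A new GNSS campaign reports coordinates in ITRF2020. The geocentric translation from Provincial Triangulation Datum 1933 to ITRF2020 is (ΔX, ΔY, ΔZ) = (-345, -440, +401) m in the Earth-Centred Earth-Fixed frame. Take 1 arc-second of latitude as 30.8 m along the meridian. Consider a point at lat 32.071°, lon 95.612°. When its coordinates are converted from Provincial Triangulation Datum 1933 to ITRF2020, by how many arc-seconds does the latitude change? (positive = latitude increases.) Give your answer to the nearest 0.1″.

sin φ = 0.530970, cos φ = 0.847391, sin λ = 0.995207, cos λ = -0.097791.
North component: ΔN = −sin φ cos λ·ΔX − sin φ sin λ·ΔY + cos φ·ΔZ = −(0.530970)(-0.097791)(-345) − (0.530970)(0.995207)(-440) + (0.847391)(401) = 554.40 m.
1° of latitude spans 3600 × 30.80 = 110880 m, so Δφ = 554.40 / 110880 × 3600 = 18.000″.

Δφ = 18.0″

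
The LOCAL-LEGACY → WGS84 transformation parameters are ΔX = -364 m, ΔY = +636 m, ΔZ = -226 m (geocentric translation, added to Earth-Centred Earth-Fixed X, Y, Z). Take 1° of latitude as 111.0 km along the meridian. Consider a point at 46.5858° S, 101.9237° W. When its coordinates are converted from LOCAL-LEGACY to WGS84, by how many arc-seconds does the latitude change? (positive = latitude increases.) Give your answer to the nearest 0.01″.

sin φ = -0.726404, cos φ = 0.687268, sin λ = -0.978424, cos λ = -0.206609.
North component: ΔN = −sin φ cos λ·ΔX − sin φ sin λ·ΔY + cos φ·ΔZ = −(-0.726404)(-0.206609)(-364) − (-0.726404)(-0.978424)(636) + (0.687268)(-226) = -552.72 m.
1° of latitude spans 111000 m, so Δφ = -552.72 / 111000 × 3600 = -17.926″.

Δφ = -17.93″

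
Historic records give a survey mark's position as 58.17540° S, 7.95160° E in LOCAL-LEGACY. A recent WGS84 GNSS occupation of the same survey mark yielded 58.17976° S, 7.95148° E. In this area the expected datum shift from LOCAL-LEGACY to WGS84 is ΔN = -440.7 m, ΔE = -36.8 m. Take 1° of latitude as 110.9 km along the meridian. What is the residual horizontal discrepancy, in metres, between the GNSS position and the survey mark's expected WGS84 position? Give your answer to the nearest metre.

Observed coordinate differences: Δφ = -0.00436°, Δλ = -0.00012°.
Converting to metres (1° lat = 110900 m, cos φ = 0.527321): observed ΔN = -483.5 m, observed ΔE = -7.0 m.
Subtracting the expected shift leaves a residual of -483.5 − (-440.7) = -42.8 m north and -7.0 − (-36.8) = 29.8 m east.
Residual distance = √((-42.8)² + 29.8²) = 52.2 m.

52 m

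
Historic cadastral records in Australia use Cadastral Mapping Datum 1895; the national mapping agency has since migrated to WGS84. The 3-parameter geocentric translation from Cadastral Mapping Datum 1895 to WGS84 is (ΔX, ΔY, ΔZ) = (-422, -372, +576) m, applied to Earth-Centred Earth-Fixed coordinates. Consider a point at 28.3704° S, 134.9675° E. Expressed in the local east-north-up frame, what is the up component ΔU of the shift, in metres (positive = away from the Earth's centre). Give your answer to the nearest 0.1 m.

ΔU = -242.9 m

The local up (radial) axis is (cos φ cos λ, cos φ sin λ, sin φ), giving ΔU = 262.411 − 231.582 − 273.698 = -242.87 m.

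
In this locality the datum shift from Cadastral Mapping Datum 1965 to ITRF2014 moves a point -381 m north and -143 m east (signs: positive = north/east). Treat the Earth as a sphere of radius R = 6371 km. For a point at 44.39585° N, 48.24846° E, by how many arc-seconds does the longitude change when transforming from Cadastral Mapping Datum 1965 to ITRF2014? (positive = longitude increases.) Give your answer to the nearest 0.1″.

Δλ = -6.5″

At latitude 44.39585°, cos φ = 0.714523.
One radian of longitude at latitude φ spans R cos φ, so Δλ = ΔE / (R cos φ) = -143.0 / (6371000 × 0.714523) = -3.1413e-05 rad = -6.479″.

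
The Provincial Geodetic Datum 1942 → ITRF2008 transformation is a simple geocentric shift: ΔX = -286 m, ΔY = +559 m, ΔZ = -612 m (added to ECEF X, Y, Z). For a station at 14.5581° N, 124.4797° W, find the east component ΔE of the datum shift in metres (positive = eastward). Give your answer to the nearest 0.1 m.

ΔE = -552.2 m

The local east axis at (φ, λ) is (−sin λ, cos λ, 0), so ΔE = −sin(-124.4797°)·(-286) + cos(-124.4797°)·559 = -552.22 m.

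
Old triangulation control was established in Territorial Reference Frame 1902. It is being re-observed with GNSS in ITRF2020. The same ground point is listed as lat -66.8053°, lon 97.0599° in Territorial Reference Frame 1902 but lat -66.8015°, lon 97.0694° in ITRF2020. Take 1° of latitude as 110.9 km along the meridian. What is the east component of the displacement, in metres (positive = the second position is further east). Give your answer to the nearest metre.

Δφ = -66.8015° − -66.8053° = +0.0038°; Δλ = 97.0694° − 97.0599° = +0.0095°.
ΔN = Δφ × 110900 = 421.4 m; ΔE = Δλ × 110900 × cos(-66.8053°) = +0.0095 × 110900 × 0.393857 = 414.9 m.

ΔE = 415 m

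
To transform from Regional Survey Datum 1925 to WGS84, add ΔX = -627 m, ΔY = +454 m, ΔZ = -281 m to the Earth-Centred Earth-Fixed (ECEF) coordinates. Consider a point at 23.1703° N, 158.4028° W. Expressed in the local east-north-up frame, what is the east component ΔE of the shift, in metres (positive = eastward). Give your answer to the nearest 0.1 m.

ΔE = -652.9 m

At φ = 23.1703°, λ = -158.4028°: sin φ = 0.393465, cos φ = 0.919339, sin λ = -0.368079, cos λ = -0.929794.
ΔE = −sin λ·ΔX + cos λ·ΔY = −(-0.368079)·(-627) + (-0.929794)·(454) = -652.91 m.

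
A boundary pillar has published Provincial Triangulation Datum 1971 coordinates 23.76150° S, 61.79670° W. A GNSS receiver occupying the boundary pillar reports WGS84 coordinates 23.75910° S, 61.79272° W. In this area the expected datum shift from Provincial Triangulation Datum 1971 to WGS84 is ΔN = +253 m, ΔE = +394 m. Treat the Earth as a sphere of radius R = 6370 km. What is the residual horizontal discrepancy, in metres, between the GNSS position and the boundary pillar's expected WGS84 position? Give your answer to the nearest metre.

Observed coordinate differences: Δφ = +0.00240°, Δλ = +0.00398°.
Converting to metres (1° lat = 111177 m, cos φ = 0.915231): observed ΔN = 266.8 m, observed ΔE = 405.0 m.
Subtracting the expected shift leaves a residual of 266.8 − (253) = 13.8 m north and 405.0 − (394) = 11.0 m east.
Residual distance = √(13.8² + 11.0²) = 17.7 m.

18 m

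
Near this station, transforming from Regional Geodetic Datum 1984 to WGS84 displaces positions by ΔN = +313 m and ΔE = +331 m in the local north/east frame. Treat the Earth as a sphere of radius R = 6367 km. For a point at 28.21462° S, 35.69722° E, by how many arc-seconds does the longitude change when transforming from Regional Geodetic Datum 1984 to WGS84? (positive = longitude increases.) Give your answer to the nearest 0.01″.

At latitude -28.21462°, cos φ = 0.881183.
One radian of longitude at latitude φ spans R cos φ, so Δλ = ΔE / (R cos φ) = 331.0 / (6367000 × 0.881183) = 5.8997e-05 rad = 12.169″.

Δλ = 12.17″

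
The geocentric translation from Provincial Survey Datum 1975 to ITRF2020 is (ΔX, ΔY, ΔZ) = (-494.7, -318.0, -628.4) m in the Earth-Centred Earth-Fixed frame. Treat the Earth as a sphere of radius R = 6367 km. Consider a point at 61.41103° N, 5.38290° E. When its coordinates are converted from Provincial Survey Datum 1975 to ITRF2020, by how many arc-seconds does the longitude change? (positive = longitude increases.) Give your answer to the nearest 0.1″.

sin φ = 0.878075, cos φ = 0.478523, sin λ = 0.093811, cos λ = 0.995590.
East component: ΔE = −sin λ·ΔX + cos λ·ΔY = −(0.093811)(-494.7) + (0.995590)(-318.0) = -270.19 m.
1° of latitude spans πR/180 = 111125 m; at latitude φ, 1° of longitude spans that × cos φ = 53175.9 m, so Δλ = -270.19 / 53175.9 × 3600 = -18.292″.

Δλ = -18.3″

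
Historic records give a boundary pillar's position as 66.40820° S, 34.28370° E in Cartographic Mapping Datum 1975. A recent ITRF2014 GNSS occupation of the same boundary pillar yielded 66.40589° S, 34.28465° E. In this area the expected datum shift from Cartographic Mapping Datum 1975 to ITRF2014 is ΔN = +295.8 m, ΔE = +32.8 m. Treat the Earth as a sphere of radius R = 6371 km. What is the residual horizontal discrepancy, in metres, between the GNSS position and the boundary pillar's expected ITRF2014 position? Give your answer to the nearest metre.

Observed coordinate differences: Δφ = +0.00231°, Δλ = +0.00095°.
Converting to metres (1° lat = 111195 m, cos φ = 0.400218): observed ΔN = 256.9 m, observed ΔE = 42.3 m.
Subtracting the expected shift leaves a residual of 256.9 − (295.8) = -38.9 m north and 42.3 − (32.8) = 9.5 m east.
Residual distance = √((-38.9)² + 9.5²) = 40.1 m.

40 m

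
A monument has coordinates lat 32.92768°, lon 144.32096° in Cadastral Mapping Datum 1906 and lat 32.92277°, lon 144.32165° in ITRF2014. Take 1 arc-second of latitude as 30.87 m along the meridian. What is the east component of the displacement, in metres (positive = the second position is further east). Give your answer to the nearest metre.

Δφ = 32.92277° − 32.92768° = -0.00491°; Δλ = 144.32165° − 144.32096° = +0.00069°.
1° of latitude = 3600 × 30.87 = 111132 m.
ΔN = Δφ × 111132 = -545.7 m; ΔE = Δλ × 111132 × cos(32.92768°) = +0.00069 × 111132 × 0.839357 = 64.4 m.

ΔE = 64 m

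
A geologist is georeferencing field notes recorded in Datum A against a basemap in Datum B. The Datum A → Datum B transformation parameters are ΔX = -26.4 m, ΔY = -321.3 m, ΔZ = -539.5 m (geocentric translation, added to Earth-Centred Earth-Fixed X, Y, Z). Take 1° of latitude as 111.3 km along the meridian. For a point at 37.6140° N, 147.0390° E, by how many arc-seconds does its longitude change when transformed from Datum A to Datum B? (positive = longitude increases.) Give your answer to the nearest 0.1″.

Δλ = 11.6″

sin φ = 0.610339, cos φ = 0.792141, sin λ = 0.544068, cos λ = -0.839041.
East component: ΔE = −sin λ·ΔX + cos λ·ΔY = −(0.544068)(-26.4) + (-0.839041)(-321.3) = 283.95 m.
1° of latitude spans 111300 m; at latitude φ, 1° of longitude spans that × cos φ = 88165.2 m, so Δλ = 283.95 / 88165.2 × 3600 = 11.594″.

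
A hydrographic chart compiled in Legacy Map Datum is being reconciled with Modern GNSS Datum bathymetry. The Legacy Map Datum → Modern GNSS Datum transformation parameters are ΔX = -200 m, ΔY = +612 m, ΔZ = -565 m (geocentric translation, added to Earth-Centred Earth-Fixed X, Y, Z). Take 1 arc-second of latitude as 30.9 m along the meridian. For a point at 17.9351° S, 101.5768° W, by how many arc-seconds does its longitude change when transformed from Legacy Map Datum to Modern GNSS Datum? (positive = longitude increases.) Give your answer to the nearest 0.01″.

Δλ = -10.84″

sin φ = -0.307940, cos φ = 0.951406, sin λ = -0.979657, cos λ = -0.200681.
East component: ΔE = −sin λ·ΔX + cos λ·ΔY = −(-0.979657)(-200) + (-0.200681)(612) = -318.75 m.
1° of latitude spans 3600 × 30.90 = 111240 m; at latitude φ, 1° of longitude spans that × cos φ = 105834.4 m, so Δλ = -318.75 / 105834.4 × 3600 = -10.842″.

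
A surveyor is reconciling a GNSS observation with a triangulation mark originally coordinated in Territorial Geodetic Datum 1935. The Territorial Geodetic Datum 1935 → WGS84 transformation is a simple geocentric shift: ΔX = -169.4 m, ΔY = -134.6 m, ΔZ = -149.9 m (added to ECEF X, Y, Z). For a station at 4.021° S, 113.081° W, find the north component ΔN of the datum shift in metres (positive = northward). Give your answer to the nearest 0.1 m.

ΔN = -136.2 m

The local north axis is (−sin φ cos λ, −sin φ sin λ, cos φ), giving ΔN = 4.657 + 8.683 − 149.531 = -136.19 m.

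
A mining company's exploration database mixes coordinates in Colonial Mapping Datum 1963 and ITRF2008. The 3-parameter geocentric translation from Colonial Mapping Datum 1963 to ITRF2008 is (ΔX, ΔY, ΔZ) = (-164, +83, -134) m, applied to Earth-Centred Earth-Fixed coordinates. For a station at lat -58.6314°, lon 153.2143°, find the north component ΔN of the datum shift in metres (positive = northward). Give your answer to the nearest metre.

ΔN = 87 m

The local north axis is (−sin φ cos λ, −sin φ sin λ, cos φ), giving ΔN = 125.004 + 31.937 − 69.753 = 87.19 m.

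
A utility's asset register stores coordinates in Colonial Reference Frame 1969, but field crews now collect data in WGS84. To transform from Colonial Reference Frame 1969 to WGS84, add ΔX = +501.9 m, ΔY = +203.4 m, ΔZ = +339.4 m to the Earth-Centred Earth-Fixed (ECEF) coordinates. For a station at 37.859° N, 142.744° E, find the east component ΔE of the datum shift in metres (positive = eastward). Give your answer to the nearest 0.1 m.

ΔE = -465.7 m

The local east axis at (φ, λ) is (−sin λ, cos λ, 0), so ΔE = −sin(142.744°)·501.9 + cos(142.744°)·203.4 = -465.73 m.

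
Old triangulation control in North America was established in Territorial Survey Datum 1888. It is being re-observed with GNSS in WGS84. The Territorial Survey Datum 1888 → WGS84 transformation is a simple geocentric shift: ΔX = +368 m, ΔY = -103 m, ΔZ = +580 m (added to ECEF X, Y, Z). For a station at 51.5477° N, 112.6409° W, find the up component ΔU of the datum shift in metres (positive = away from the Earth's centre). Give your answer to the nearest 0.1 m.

ΔU = 425.2 m

At φ = 51.5477°, λ = -112.6409°: sin φ = 0.783126, cos φ = 0.621863, sin λ = -0.922936, cos λ = -0.384954.
ΔU = cos φ cos λ·ΔX + cos φ sin λ·ΔY + sin φ·ΔZ = (0.621863)(-0.384954)(368) + (0.621863)(-0.922936)(-103) + (0.783126)(580) = 425.23 m.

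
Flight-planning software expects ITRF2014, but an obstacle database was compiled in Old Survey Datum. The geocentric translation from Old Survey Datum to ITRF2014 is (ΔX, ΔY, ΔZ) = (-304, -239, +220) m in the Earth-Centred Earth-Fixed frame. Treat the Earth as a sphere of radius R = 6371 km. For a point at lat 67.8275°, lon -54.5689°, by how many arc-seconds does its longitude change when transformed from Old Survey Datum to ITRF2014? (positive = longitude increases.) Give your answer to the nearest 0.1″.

sin φ = 0.926052, cos φ = 0.377396, sin λ = -0.814813, cos λ = 0.579724.
East component: ΔE = −sin λ·ΔX + cos λ·ΔY = −(-0.814813)(-304) + (0.579724)(-239) = -386.26 m.
1° of latitude spans πR/180 = 111195 m; at latitude φ, 1° of longitude spans that × cos φ = 41964.6 m, so Δλ = -386.26 / 41964.6 × 3600 = -33.136″.

Δλ = -33.1″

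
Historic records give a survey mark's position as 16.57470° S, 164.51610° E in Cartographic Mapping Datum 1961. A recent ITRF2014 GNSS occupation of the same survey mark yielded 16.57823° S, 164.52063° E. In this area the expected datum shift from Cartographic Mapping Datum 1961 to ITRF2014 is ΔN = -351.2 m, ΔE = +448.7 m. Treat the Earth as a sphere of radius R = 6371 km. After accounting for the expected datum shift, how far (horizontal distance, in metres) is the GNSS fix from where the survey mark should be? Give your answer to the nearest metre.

Observed coordinate differences: Δφ = -0.00353°, Δλ = +0.00453°.
Converting to metres (1° lat = 111195 m, cos φ = 0.958449): observed ΔN = -392.5 m, observed ΔE = 482.8 m.
Subtracting the expected shift leaves a residual of -392.5 − (-351.2) = -41.3 m north and 482.8 − (448.7) = 34.1 m east.
Residual distance = √((-41.3)² + 34.1²) = 53.6 m.

54 m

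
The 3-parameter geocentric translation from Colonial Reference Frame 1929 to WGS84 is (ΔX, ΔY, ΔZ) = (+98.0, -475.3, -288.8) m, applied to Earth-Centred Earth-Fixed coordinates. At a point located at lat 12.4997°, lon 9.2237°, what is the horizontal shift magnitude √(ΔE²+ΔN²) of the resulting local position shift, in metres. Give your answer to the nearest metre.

563 m

At φ = 12.4997°, λ = 9.2237°: sin φ = 0.216435, cos φ = 0.976297, sin λ = 0.160289, cos λ = 0.987070.
ΔE = −sin λ·ΔX + cos λ·ΔY = −(0.160289)·(98.0) + (0.987070)·(-475.3) = -484.86 m.
ΔN = −sin φ cos λ·ΔX − sin φ sin λ·ΔY + cos φ·ΔZ = −(0.216435)(0.987070)(98.0) − (0.216435)(0.160289)(-475.3) + (0.976297)(-288.8) = -286.40 m.
Horizontal magnitude = √(ΔE² + ΔN²) = √((-484.86)² + (-286.40)²) = 563.13 m.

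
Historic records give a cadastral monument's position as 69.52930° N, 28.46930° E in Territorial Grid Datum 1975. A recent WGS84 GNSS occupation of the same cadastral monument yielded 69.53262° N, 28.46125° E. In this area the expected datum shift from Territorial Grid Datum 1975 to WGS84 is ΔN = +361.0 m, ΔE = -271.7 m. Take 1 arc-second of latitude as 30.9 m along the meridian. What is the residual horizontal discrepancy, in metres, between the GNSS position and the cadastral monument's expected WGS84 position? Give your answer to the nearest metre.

Observed coordinate differences: Δφ = +0.00332°, Δλ = -0.00805°.
Converting to metres (1° lat = 111240 m, cos φ = 0.349728): observed ΔN = 369.3 m, observed ΔE = -313.2 m.
Subtracting the expected shift leaves a residual of 369.3 − (361.0) = 8.3 m north and -313.2 − (-271.7) = -41.5 m east.
Residual distance = √(8.3² + (-41.5)²) = 42.3 m.

42 m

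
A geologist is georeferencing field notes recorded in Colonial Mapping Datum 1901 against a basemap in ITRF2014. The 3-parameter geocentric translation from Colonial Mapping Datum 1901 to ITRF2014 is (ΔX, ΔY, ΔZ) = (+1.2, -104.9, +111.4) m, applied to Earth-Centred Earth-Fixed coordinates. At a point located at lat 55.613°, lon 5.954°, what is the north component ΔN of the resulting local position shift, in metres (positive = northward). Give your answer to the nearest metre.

At φ = 55.613°, λ = 5.954°: sin φ = 0.825242, cos φ = 0.564780, sin λ = 0.103730, cos λ = 0.994605.
ΔN = −sin φ cos λ·ΔX − sin φ sin λ·ΔY + cos φ·ΔZ = −(0.825242)(0.994605)(1.2) − (0.825242)(0.103730)(-104.9) + (0.564780)(111.4) = 70.91 m.

ΔN = 71 m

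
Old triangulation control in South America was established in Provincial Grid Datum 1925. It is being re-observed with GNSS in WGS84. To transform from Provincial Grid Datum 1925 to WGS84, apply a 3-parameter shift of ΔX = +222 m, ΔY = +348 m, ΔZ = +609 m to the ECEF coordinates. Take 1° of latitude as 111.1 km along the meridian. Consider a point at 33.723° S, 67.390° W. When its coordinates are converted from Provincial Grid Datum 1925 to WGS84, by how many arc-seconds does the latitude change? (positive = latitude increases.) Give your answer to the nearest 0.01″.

sin φ = -0.555178, cos φ = 0.831731, sin λ = -0.923143, cos λ = 0.384456.
North component: ΔN = −sin φ cos λ·ΔX − sin φ sin λ·ΔY + cos φ·ΔZ = −(-0.555178)(0.384456)(222) − (-0.555178)(-0.923143)(348) + (0.831731)(609) = 375.56 m.
1° of latitude spans 111100 m, so Δφ = 375.56 / 111100 × 3600 = 12.169″.

Δφ = 12.17″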